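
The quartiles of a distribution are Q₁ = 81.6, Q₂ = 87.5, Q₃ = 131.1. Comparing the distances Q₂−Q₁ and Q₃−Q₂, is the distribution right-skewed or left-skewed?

Q₂ − Q₁ = 5.9;  Q₃ − Q₂ = 43.6
Q₃ − Q₂ > Q₂ − Q₁ ⇒ the upper half is more spread out ⇒ right-skewed.

right-skewed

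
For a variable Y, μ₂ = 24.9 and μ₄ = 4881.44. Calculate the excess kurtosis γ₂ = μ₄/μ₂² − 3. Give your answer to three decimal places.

μ₂² = 24.9² = 620.01000
μ₄/μ₂² = 4881.44 / 620.01000 = 7.87316
γ₂ = 7.87316 − 3 ≈ 4.873

4.873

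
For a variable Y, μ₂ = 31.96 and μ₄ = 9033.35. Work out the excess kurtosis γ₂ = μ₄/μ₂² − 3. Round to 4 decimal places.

5.8437

μ₂² = 31.96² = 1021.44160
μ₄/μ₂² = 9033.35 / 1021.44160 = 8.84373
γ₂ = 8.84373 − 3 ≈ 5.8437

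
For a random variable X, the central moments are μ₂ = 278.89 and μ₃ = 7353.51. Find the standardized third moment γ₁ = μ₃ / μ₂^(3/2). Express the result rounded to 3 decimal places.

σ = √μ₂ = √278.89 = 16.70000
σ³ = μ₂^(3/2) = 4657.46300
γ₁ = μ₃/σ³ = 7353.51 / 4657.46300 ≈ 1.579

1.579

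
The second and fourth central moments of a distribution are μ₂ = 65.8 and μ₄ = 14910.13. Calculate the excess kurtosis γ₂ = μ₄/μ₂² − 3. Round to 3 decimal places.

0.444

μ₂² = 65.8² = 4329.64000
μ₄/μ₂² = 14910.13 / 4329.64000 = 3.44373
γ₂ = 3.44373 − 3 ≈ 0.444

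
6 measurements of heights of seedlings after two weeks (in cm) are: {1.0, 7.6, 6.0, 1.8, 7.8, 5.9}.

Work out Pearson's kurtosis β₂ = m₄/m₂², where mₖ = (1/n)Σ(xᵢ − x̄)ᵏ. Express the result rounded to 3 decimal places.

1.562

x̄ = 5.0167
Σ(xᵢ − x̄)² = 42.6483 ⇒ m₂ = 7.10806
Σ(xᵢ − x̄)⁴ = 473.4487 ⇒ m₄ = 78.90812
m₂² = 50.52445
β₂ = m₄/m₂² = 78.90812 / 50.52445 ≈ 1.562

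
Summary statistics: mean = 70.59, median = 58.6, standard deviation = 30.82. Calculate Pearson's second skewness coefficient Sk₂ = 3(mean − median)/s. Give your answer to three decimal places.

1.167

Sk₂ = 3(70.59 − 58.6) / 30.82 = 3 × 11.9900 / 30.82
    = 35.9700 / 30.82 ≈ 1.167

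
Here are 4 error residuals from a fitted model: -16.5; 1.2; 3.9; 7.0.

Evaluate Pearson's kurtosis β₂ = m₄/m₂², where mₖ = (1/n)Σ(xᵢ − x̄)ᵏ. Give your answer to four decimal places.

x̄ = -1.1000
Σ(xᵢ − x̄)² = 333.0600 ⇒ m₂ = 83.26500
Σ(xᵢ − x̄)⁴ = 61202.5218 ⇒ m₄ = 15300.63045
m₂² = 6933.06023
β₂ = m₄/m₂² = 15300.63045 / 6933.06023 ≈ 2.2069

2.2069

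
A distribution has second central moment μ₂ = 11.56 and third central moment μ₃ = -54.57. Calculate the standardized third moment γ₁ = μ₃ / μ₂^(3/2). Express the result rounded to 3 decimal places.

σ = √μ₂ = √11.56 = 3.40000
σ³ = μ₂^(3/2) = 39.30400
γ₁ = μ₃/σ³ = -54.57 / 39.30400 ≈ -1.388

-1.388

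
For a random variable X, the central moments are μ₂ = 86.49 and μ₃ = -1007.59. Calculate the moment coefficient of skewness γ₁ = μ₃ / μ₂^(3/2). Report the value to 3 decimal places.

σ = √μ₂ = √86.49 = 9.30000
σ³ = μ₂^(3/2) = 804.35700
γ₁ = μ₃/σ³ = -1007.59 / 804.35700 ≈ -1.253

-1.253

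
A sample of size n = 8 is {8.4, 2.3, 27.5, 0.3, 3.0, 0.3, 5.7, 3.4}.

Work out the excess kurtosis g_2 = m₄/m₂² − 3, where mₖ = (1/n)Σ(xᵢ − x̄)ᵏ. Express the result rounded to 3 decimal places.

2.147

x̄ = 6.3625
Σ(xᵢ − x̄)² = 561.4788 ⇒ m₂ = 70.18484
Σ(xᵢ − x̄)⁴ = 202821.1598 ⇒ m₄ = 25352.64497
m₂² = 4925.91229
g_2 = m₄/m₂² − 3 = 5.14679 − 3 ≈ 2.147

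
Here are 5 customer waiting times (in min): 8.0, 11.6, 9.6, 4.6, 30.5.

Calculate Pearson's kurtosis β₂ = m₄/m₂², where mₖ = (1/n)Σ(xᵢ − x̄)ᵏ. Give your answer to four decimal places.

x̄ = 12.8600
Σ(xᵢ − x̄)² = 415.2320 ⇒ m₂ = 83.04640
Σ(xᵢ − x̄)⁴ = 102154.8772 ⇒ m₄ = 20430.97545
m₂² = 6896.70455
β₂ = m₄/m₂² = 20430.97545 / 6896.70455 ≈ 2.9624

2.9624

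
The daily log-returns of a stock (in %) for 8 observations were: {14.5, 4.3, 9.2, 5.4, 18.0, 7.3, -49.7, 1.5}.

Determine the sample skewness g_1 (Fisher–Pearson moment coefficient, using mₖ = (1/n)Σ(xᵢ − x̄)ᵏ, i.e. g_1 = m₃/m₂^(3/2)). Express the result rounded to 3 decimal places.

x̄ = (14.5 + 4.3 + 9.2 + 5.4 + 18.0 + 7.3 - 49.7 + 1.5) / 8 = 1.3125
deviations (xᵢ − x̄): 13.1875, 2.9875, 7.8875, 4.0875, 16.6875, 5.9875, -51.0125, 0.1875
Σ(xᵢ − x̄)² = 3178.3888 ⇒ m₂ = 3178.3888/8 = 397.29859
Σ(xᵢ − x̄)³ = -125007.7906 ⇒ m₃ = -125007.7906/8 = -15625.97382
m₂^(3/2) = 397.29859^(1.5) = 7919.09480
g_1 = m₃ / m₂^(3/2) = -15625.97382 / 7919.09480 ≈ -1.973

-1.973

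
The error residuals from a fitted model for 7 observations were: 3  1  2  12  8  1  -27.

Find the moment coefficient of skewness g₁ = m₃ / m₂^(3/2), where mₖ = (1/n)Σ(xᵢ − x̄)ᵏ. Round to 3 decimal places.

x̄ = (3 + 1 + 2 + 12 + 8 + 1 - 27) / 7 = 0.0000
deviations (xᵢ − x̄): 3.0000, 1.0000, 2.0000, 12.0000, 8.0000, 1.0000, -27.0000
Σ(xᵢ − x̄)² = 952.0000 ⇒ m₂ = 952.0000/7 = 136.00000
Σ(xᵢ − x̄)³ = -17406.0000 ⇒ m₃ = -17406.0000/7 = -2486.57143
m₂^(3/2) = 136.00000^(1.5) = 1586.01892
g₁ = m₃ / m₂^(3/2) = -2486.57143 / 1586.01892 ≈ -1.568

-1.568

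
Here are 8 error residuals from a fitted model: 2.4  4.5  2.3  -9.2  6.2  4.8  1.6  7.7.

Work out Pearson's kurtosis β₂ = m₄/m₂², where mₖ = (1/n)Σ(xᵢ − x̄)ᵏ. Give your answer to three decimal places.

x̄ = 2.5375
Σ(xᵢ − x̄)² = 187.7588 ⇒ m₂ = 23.46984
Σ(xᵢ − x̄)⁴ = 19912.3144 ⇒ m₄ = 2489.03930
m₂² = 550.83357
β₂ = m₄/m₂² = 2489.03930 / 550.83357 ≈ 4.519

4.519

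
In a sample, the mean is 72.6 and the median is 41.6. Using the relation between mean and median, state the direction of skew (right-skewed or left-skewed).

mean − median = 72.6 − 41.6 = 31.0
mean > median ⇒ the longer tail is on the right ⇒ right-skewed (positively skewed).

right-skewed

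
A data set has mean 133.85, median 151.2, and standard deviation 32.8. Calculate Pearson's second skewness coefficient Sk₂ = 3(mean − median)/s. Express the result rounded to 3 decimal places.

Sk₂ = 3(133.85 − 151.2) / 32.8 = 3 × -17.3500 / 32.8
    = -52.0500 / 32.8 ≈ -1.587

-1.587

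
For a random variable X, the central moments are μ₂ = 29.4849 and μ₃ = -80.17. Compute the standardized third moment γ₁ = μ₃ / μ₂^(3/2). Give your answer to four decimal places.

-0.5007

σ = √μ₂ = √29.4849 = 5.43000
σ³ = μ₂^(3/2) = 160.10301
γ₁ = μ₃/σ³ = -80.17 / 160.10301 ≈ -0.5007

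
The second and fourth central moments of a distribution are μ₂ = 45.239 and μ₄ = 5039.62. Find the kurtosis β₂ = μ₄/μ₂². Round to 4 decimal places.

μ₂² = 45.239² = 2046.56712
μ₄/μ₂² = 5039.62 / 2046.56712 = 2.46247
β₂ ≈ 2.4625

2.4625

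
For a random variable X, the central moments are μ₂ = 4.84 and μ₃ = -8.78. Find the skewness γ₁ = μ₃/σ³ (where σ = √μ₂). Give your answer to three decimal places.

σ = √μ₂ = √4.84 = 2.20000
σ³ = μ₂^(3/2) = 10.64800
γ₁ = μ₃/σ³ = -8.78 / 10.64800 ≈ -0.825

-0.825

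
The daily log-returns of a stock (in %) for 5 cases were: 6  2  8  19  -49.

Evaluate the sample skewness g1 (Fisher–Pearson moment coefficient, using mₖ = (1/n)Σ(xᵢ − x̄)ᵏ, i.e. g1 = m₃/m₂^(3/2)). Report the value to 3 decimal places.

x̄ = (6 + 2 + 8 + 19 - 49) / 5 = -2.8000
deviations (xᵢ − x̄): 8.8000, 4.8000, 10.8000, 21.8000, -46.2000
Σ(xᵢ − x̄)² = 2826.8000 ⇒ m₂ = 2826.8000/5 = 565.36000
Σ(xᵢ − x̄)³ = -86199.1200 ⇒ m₃ = -86199.1200/5 = -17239.82400
m₂^(3/2) = 565.36000^(1.5) = 13442.73438
g1 = m₃ / m₂^(3/2) = -17239.82400 / 13442.73438 ≈ -1.282

-1.282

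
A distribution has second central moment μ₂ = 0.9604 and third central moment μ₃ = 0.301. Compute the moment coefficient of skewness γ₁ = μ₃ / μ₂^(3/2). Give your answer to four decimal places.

0.3198

σ = √μ₂ = √0.9604 = 0.98000
σ³ = μ₂^(3/2) = 0.94119
γ₁ = μ₃/σ³ = 0.301 / 0.94119 ≈ 0.3198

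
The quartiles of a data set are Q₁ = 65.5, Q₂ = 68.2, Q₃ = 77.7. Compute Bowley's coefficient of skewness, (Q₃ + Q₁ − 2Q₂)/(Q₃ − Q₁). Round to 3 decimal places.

0.557

numerator: Q₃ + Q₁ − 2Q₂ = 77.7 + 65.5 − 2×68.2 = 6.8000
denominator: Q₃ − Q₁ = 77.7 − 65.5 = 12.2000
Bowley skewness = 6.8000 / 12.2000 ≈ 0.557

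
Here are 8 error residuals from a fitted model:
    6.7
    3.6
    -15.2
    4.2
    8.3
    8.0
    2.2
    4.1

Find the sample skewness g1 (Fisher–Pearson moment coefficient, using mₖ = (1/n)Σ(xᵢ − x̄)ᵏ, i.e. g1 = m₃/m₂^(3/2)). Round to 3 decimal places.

-1.896

x̄ = (6.7 + 3.6 - 15.2 + 4.2 + 8.3 + 8.0 + 2.2 + 4.1) / 8 = 2.7375
deviations (xᵢ − x̄): 3.9625, 0.8625, -17.9375, 1.4625, 5.5625, 5.2625, -0.5375, 1.3625
Σ(xᵢ − x̄)² = 401.1188 ⇒ m₂ = 401.1188/8 = 50.13984
Σ(xᵢ − x̄)³ = -5385.2493 ⇒ m₃ = -5385.2493/8 = -673.15616
m₂^(3/2) = 50.13984^(1.5) = 355.03769
g1 = m₃ / m₂^(3/2) = -673.15616 / 355.03769 ≈ -1.896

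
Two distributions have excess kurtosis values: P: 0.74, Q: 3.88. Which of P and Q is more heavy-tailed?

Higher excess kurtosis ⇒ heavier tails relative to the normal distribution.
0.74 vs 3.88: the larger is 3.88, so Q has heavier tails.

Q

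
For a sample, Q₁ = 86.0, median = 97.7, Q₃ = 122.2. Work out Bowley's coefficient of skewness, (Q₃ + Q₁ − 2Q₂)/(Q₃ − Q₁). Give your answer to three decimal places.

0.354

numerator: Q₃ + Q₁ − 2Q₂ = 122.2 + 86.0 − 2×97.7 = 12.8000
denominator: Q₃ − Q₁ = 122.2 − 86.0 = 36.2000
Bowley skewness = 12.8000 / 36.2000 ≈ 0.354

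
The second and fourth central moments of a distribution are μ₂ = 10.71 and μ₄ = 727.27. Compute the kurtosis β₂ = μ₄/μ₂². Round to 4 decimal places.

6.3404

μ₂² = 10.71² = 114.70410
μ₄/μ₂² = 727.27 / 114.70410 = 6.34040
β₂ ≈ 6.3404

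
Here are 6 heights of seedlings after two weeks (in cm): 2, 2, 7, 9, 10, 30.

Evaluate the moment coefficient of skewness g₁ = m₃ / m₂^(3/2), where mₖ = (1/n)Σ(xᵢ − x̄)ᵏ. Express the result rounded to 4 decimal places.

x̄ = (2 + 2 + 7 + 9 + 10 + 30) / 6 = 10.0000
deviations (xᵢ − x̄): -8.0000, -8.0000, -3.0000, -1.0000, 0.0000, 20.0000
Σ(xᵢ − x̄)² = 538.0000 ⇒ m₂ = 538.0000/6 = 89.66667
Σ(xᵢ − x̄)³ = 6948.0000 ⇒ m₃ = 6948.0000/6 = 1158.00000
m₂^(3/2) = 89.66667^(1.5) = 849.07595
g₁ = m₃ / m₂^(3/2) = 1158.00000 / 849.07595 ≈ 1.3638

1.3638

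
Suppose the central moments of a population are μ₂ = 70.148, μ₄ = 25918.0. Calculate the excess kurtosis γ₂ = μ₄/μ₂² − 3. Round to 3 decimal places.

μ₂² = 70.148² = 4920.74190
μ₄/μ₂² = 25918.0 / 4920.74190 = 5.26709
γ₂ = 5.26709 − 3 ≈ 2.267

2.267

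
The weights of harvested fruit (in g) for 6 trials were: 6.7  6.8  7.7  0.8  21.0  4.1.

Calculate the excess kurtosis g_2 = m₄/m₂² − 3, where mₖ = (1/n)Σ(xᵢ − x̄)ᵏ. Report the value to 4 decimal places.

0.4176

x̄ = 7.8500
Σ(xᵢ − x̄)² = 239.1350 ⇒ m₂ = 39.85583
Σ(xᵢ − x̄)⁴ = 32573.2484 ⇒ m₄ = 5428.87474
m₂² = 1588.48745
g_2 = m₄/m₂² − 3 = 3.41764 − 3 ≈ 0.4176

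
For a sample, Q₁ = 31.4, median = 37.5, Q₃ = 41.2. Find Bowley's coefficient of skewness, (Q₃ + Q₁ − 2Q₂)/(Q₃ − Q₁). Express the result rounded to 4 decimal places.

numerator: Q₃ + Q₁ − 2Q₂ = 41.2 + 31.4 − 2×37.5 = -2.4000
denominator: Q₃ − Q₁ = 41.2 − 31.4 = 9.8000
Bowley skewness = -2.4000 / 9.8000 ≈ -0.2449

-0.2449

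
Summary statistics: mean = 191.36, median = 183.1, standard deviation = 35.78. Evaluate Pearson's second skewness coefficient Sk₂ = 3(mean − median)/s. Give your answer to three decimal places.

0.693

Sk₂ = 3(191.36 − 183.1) / 35.78 = 3 × 8.2600 / 35.78
    = 24.7800 / 35.78 ≈ 0.693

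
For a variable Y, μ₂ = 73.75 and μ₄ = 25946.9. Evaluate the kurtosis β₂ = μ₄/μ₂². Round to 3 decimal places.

μ₂² = 73.75² = 5439.06250
μ₄/μ₂² = 25946.9 / 5439.06250 = 4.77047
β₂ ≈ 4.770

4.770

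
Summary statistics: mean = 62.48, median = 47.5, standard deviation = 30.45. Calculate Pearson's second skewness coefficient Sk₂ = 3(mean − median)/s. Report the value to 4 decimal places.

Sk₂ = 3(62.48 − 47.5) / 30.45 = 3 × 14.9800 / 30.45
    = 44.9400 / 30.45 ≈ 1.4759

1.4759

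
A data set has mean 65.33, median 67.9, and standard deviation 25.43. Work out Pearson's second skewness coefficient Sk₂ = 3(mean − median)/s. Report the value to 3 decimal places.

Sk₂ = 3(65.33 − 67.9) / 25.43 = 3 × -2.5700 / 25.43
    = -7.7100 / 25.43 ≈ -0.303

-0.303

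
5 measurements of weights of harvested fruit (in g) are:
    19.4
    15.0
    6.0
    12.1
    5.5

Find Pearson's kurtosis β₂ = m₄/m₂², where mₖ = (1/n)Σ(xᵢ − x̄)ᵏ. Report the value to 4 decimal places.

x̄ = 11.6000
Σ(xᵢ − x̄)² = 141.2200 ⇒ m₂ = 28.24400
Σ(xᵢ − x̄)⁴ = 6203.2354 ⇒ m₄ = 1240.64708
m₂² = 797.72354
β₂ = m₄/m₂² = 1240.64708 / 797.72354 ≈ 1.5552

1.5552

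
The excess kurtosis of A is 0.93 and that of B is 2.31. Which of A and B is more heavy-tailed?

B

Higher excess kurtosis ⇒ heavier tails relative to the normal distribution.
0.93 vs 2.31: the larger is 2.31, so B has heavier tails.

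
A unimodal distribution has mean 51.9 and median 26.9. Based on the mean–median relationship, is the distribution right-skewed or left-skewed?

right-skewed

mean − median = 51.9 − 26.9 = 25.0
mean > median ⇒ the longer tail is on the right ⇒ right-skewed (positively skewed).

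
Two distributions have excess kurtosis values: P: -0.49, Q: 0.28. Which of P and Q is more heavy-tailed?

Q

Higher excess kurtosis ⇒ heavier tails relative to the normal distribution.
-0.49 vs 0.28: the larger is 0.28, so Q has heavier tails. (Q is leptokurtic — heavier-than-normal tails; the other is platykurtic.)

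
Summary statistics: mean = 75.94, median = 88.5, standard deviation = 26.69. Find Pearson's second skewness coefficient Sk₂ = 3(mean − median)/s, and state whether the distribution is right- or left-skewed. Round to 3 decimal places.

-1.412, left-skewed

Sk₂ = 3(75.94 − 88.5) / 26.69 = 3 × -12.5600 / 26.69
    = -37.6800 / 26.69 ≈ -1.412
Sk₂ < 0 ⇒ mean < median ⇒ left-skewed (negative skew).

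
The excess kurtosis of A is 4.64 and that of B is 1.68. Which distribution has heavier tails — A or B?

A

Higher excess kurtosis ⇒ heavier tails relative to the normal distribution.
4.64 vs 1.68: the larger is 4.64, so A has heavier tails.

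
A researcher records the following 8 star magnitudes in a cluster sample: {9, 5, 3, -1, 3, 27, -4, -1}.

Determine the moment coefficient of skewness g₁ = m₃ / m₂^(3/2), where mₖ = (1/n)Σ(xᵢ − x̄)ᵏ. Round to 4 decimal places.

x̄ = (9 + 5 + 3 - 1 + 3 + 27 - 4 - 1) / 8 = 5.1250
deviations (xᵢ − x̄): 3.8750, -0.1250, -2.1250, -6.1250, -2.1250, 21.8750, -9.1250, -6.1250
Σ(xᵢ − x̄)² = 660.8750 ⇒ m₂ = 660.8750/8 = 82.60938
Σ(xᵢ − x̄)³ = 9287.1563 ⇒ m₃ = 9287.1563/8 = 1160.89453
m₂^(3/2) = 82.60938^(1.5) = 750.83413
g₁ = m₃ / m₂^(3/2) = 1160.89453 / 750.83413 ≈ 1.5461

1.5461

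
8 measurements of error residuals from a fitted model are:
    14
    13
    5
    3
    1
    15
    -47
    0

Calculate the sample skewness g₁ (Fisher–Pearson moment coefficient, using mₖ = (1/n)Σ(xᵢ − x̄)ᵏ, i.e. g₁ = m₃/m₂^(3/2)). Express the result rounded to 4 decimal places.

-1.8693

x̄ = (14 + 13 + 5 + 3 + 1 + 15 - 47 + 0) / 8 = 0.5000
deviations (xᵢ − x̄): 13.5000, 12.5000, 4.5000, 2.5000, 0.5000, 14.5000, -47.5000, -0.5000
Σ(xᵢ − x̄)² = 2832.0000 ⇒ m₂ = 2832.0000/8 = 354.00000
Σ(xᵢ − x̄)³ = -99603.0000 ⇒ m₃ = -99603.0000/8 = -12450.37500
m₂^(3/2) = 354.00000^(1.5) = 6660.47025
g₁ = m₃ / m₂^(3/2) = -12450.37500 / 6660.47025 ≈ -1.8693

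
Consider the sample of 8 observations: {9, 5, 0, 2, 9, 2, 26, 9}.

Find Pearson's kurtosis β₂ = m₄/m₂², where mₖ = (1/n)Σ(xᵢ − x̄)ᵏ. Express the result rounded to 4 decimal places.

4.2027

x̄ = 7.7500
Σ(xᵢ − x̄)² = 471.5000 ⇒ m₂ = 58.93750
Σ(xᵢ − x̄)⁴ = 116788.9063 ⇒ m₄ = 14598.61328
m₂² = 3473.62891
β₂ = m₄/m₂² = 14598.61328 / 3473.62891 ≈ 4.2027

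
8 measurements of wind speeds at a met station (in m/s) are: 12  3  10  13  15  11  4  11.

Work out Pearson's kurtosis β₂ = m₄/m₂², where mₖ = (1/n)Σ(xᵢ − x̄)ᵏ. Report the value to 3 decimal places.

x̄ = 9.8750
Σ(xᵢ − x̄)² = 124.8750 ⇒ m₂ = 15.60938
Σ(xᵢ − x̄)⁴ = 4234.2129 ⇒ m₄ = 529.27661
m₂² = 243.65259
β₂ = m₄/m₂² = 529.27661 / 243.65259 ≈ 2.172

2.172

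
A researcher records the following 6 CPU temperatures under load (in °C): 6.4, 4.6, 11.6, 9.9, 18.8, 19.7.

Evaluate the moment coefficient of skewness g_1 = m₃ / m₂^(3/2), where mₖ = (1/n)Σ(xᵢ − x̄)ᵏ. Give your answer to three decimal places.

0.249

x̄ = (6.4 + 4.6 + 11.6 + 9.9 + 18.8 + 19.7) / 6 = 11.8333
deviations (xᵢ − x̄): -5.4333, -7.2333, -0.2333, -1.9333, 6.9667, 7.8667
Σ(xᵢ − x̄)² = 196.0533 ⇒ m₂ = 196.0533/6 = 32.67556
Σ(xᵢ − x̄)³ = 278.8544 ⇒ m₃ = 278.8544/6 = 46.47574
m₂^(3/2) = 32.67556^(1.5) = 186.78176
g_1 = m₃ / m₂^(3/2) = 46.47574 / 186.78176 ≈ 0.249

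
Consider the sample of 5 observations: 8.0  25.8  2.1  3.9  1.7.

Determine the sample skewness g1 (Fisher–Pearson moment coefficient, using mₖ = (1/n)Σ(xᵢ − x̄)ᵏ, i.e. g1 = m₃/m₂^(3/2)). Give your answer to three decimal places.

x̄ = (8.0 + 25.8 + 2.1 + 3.9 + 1.7) / 5 = 8.3000
deviations (xᵢ − x̄): -0.3000, 17.5000, -6.2000, -4.4000, -6.6000
Σ(xᵢ − x̄)² = 407.7000 ⇒ m₂ = 407.7000/5 = 81.54000
Σ(xᵢ − x̄)³ = 4748.3400 ⇒ m₃ = 4748.3400/5 = 949.66800
m₂^(3/2) = 81.54000^(1.5) = 736.30214
g1 = m₃ / m₂^(3/2) = 949.66800 / 736.30214 ≈ 1.290

1.290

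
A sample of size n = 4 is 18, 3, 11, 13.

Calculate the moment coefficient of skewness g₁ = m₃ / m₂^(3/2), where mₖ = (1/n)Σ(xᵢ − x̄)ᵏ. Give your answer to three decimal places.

x̄ = (18 + 3 + 11 + 13) / 4 = 11.2500
deviations (xᵢ − x̄): 6.7500, -8.2500, -0.2500, 1.7500
Σ(xᵢ − x̄)² = 116.7500 ⇒ m₂ = 116.7500/4 = 29.18750
Σ(xᵢ − x̄)³ = -248.6250 ⇒ m₃ = -248.6250/4 = -62.15625
m₂^(3/2) = 29.18750^(1.5) = 157.68680
g₁ = m₃ / m₂^(3/2) = -62.15625 / 157.68680 ≈ -0.394

-0.394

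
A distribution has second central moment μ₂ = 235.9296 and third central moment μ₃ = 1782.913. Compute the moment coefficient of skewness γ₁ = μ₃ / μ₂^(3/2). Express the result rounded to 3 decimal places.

0.492

σ = √μ₂ = √235.9296 = 15.36000
σ³ = μ₂^(3/2) = 3623.87866
γ₁ = μ₃/σ³ = 1782.913 / 3623.87866 ≈ 0.492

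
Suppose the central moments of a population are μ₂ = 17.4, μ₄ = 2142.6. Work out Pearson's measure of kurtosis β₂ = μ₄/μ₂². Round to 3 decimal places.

7.077

μ₂² = 17.4² = 302.76000
μ₄/μ₂² = 2142.6 / 302.76000 = 7.07689
β₂ ≈ 7.077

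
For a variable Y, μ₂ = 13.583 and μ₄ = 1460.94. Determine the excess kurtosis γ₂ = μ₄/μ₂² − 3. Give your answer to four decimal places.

4.9185

μ₂² = 13.583² = 184.49789
μ₄/μ₂² = 1460.94 / 184.49789 = 7.91846
γ₂ = 7.91846 − 3 ≈ 4.9185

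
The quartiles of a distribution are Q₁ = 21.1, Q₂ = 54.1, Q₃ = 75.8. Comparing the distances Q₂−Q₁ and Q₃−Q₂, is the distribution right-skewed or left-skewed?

left-skewed

Q₂ − Q₁ = 33.0;  Q₃ − Q₂ = 21.7
Q₂ − Q₁ > Q₃ − Q₂ ⇒ the lower half is more spread out ⇒ left-skewed.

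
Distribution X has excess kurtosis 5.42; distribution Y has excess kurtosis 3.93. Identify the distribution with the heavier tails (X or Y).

Higher excess kurtosis ⇒ heavier tails relative to the normal distribution.
5.42 vs 3.93: the larger is 5.42, so X has heavier tails.

X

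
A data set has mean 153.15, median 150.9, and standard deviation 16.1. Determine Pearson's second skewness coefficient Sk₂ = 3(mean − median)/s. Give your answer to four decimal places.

Sk₂ = 3(153.15 − 150.9) / 16.1 = 3 × 2.2500 / 16.1
    = 6.7500 / 16.1 ≈ 0.4193

0.4193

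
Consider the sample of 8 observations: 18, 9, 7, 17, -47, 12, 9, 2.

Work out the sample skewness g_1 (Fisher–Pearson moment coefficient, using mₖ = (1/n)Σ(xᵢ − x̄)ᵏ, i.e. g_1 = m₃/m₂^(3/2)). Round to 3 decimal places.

-1.995

x̄ = (18 + 9 + 7 + 17 - 47 + 12 + 9 + 2) / 8 = 3.3750
deviations (xᵢ − x̄): 14.6250, 5.6250, 3.6250, 13.6250, -50.3750, 8.6250, 5.6250, -1.3750
Σ(xᵢ − x̄)² = 3089.8750 ⇒ m₂ = 3089.8750/8 = 386.23438
Σ(xᵢ − x̄)³ = -121133.5313 ⇒ m₃ = -121133.5313/8 = -15141.69141
m₂^(3/2) = 386.23438^(1.5) = 7590.60488
g_1 = m₃ / m₂^(3/2) = -15141.69141 / 7590.60488 ≈ -1.995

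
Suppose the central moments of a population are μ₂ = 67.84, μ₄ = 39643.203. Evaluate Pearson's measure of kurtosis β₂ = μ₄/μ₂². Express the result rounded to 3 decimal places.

8.614

μ₂² = 67.84² = 4602.26560
μ₄/μ₂² = 39643.203 / 4602.26560 = 8.61385
β₂ ≈ 8.614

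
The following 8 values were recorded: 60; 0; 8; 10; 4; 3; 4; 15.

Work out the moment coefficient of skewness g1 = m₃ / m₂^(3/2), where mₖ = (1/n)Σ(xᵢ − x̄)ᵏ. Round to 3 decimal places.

x̄ = (60 + 0 + 8 + 10 + 4 + 3 + 4 + 15) / 8 = 13.0000
deviations (xᵢ − x̄): 47.0000, -13.0000, -5.0000, -3.0000, -9.0000, -10.0000, -9.0000, 2.0000
Σ(xᵢ − x̄)² = 2678.0000 ⇒ m₂ = 2678.0000/8 = 334.75000
Σ(xᵢ − x̄)³ = 99024.0000 ⇒ m₃ = 99024.0000/8 = 12378.00000
m₂^(3/2) = 334.75000^(1.5) = 6124.64440
g1 = m₃ / m₂^(3/2) = 12378.00000 / 6124.64440 ≈ 2.021

2.021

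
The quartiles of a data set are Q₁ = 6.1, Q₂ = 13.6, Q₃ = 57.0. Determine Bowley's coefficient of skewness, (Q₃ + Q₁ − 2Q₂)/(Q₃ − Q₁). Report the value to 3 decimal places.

numerator: Q₃ + Q₁ − 2Q₂ = 57.0 + 6.1 − 2×13.6 = 35.9000
denominator: Q₃ − Q₁ = 57.0 − 6.1 = 50.9000
Bowley skewness = 35.9000 / 50.9000 ≈ 0.705

0.705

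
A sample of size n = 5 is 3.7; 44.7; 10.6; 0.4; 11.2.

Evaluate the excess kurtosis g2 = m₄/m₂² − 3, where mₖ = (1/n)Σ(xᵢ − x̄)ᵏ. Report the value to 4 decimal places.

-0.0633

x̄ = 14.1200
Σ(xᵢ − x̄)² = 1252.8680 ⇒ m₂ = 250.57360
Σ(xᵢ − x̄)⁴ = 921928.8380 ⇒ m₄ = 184385.76760
m₂² = 62787.12902
g2 = m₄/m₂² − 3 = 2.93668 − 3 ≈ -0.0633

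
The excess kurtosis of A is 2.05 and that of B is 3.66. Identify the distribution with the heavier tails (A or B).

B

Higher excess kurtosis ⇒ heavier tails relative to the normal distribution.
2.05 vs 3.66: the larger is 3.66, so B has heavier tails.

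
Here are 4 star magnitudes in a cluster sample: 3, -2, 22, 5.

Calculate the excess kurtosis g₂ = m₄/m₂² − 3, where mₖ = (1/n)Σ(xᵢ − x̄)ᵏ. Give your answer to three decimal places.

x̄ = 7.0000
Σ(xᵢ − x̄)² = 326.0000 ⇒ m₂ = 81.50000
Σ(xᵢ − x̄)⁴ = 57458.0000 ⇒ m₄ = 14364.50000
m₂² = 6642.25000
g₂ = m₄/m₂² − 3 = 2.16260 − 3 ≈ -0.837

-0.837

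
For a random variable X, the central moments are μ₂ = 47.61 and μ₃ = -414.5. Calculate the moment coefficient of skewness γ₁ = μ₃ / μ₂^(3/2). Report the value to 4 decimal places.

-1.2618

σ = √μ₂ = √47.61 = 6.90000
σ³ = μ₂^(3/2) = 328.50900
γ₁ = μ₃/σ³ = -414.5 / 328.50900 ≈ -1.2618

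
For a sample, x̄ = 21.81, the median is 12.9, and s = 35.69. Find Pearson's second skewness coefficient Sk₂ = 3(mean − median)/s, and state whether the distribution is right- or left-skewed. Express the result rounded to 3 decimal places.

Sk₂ = 3(21.81 − 12.9) / 35.69 = 3 × 8.9100 / 35.69
    = 26.7300 / 35.69 ≈ 0.749
Sk₂ > 0 ⇒ mean > median ⇒ right-skewed (positive skew).

0.749, right-skewed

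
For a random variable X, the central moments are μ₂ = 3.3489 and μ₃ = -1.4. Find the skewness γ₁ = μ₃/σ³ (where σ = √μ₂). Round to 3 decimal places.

-0.228

σ = √μ₂ = √3.3489 = 1.83000
σ³ = μ₂^(3/2) = 6.12849
γ₁ = μ₃/σ³ = -1.4 / 6.12849 ≈ -0.228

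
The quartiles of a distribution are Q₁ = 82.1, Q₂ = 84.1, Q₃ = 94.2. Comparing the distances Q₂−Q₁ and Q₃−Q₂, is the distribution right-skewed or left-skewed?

Q₂ − Q₁ = 2.0;  Q₃ − Q₂ = 10.1
Q₃ − Q₂ > Q₂ − Q₁ ⇒ the upper half is more spread out ⇒ right-skewed.

right-skewed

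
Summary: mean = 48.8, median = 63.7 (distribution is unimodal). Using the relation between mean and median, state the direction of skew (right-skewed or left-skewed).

left-skewed

mean − median = 48.8 − 63.7 = -14.9
mean < median ⇒ the longer tail is on the left ⇒ left-skewed (negatively skewed).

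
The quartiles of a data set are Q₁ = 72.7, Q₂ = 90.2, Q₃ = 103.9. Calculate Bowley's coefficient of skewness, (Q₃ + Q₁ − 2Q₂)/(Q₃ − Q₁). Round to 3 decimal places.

numerator: Q₃ + Q₁ − 2Q₂ = 103.9 + 72.7 − 2×90.2 = -3.8000
denominator: Q₃ − Q₁ = 103.9 − 72.7 = 31.2000
Bowley skewness = -3.8000 / 31.2000 ≈ -0.122

-0.122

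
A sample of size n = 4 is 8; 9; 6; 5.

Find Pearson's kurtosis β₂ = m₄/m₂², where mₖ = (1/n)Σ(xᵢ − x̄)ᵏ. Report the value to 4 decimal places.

x̄ = 7.0000
Σ(xᵢ − x̄)² = 10.0000 ⇒ m₂ = 2.50000
Σ(xᵢ − x̄)⁴ = 34.0000 ⇒ m₄ = 8.50000
m₂² = 6.25000
β₂ = m₄/m₂² = 8.50000 / 6.25000 ≈ 1.3600

1.3600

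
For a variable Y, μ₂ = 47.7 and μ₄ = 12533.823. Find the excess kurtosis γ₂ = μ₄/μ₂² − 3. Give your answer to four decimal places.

2.5087

μ₂² = 47.7² = 2275.29000
μ₄/μ₂² = 12533.823 / 2275.29000 = 5.50867
γ₂ = 5.50867 − 3 ≈ 2.5087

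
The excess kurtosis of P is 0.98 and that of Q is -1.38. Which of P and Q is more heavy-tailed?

P

Higher excess kurtosis ⇒ heavier tails relative to the normal distribution.
0.98 vs -1.38: the larger is 0.98, so P has heavier tails. (P is leptokurtic — heavier-than-normal tails; the other is platykurtic.)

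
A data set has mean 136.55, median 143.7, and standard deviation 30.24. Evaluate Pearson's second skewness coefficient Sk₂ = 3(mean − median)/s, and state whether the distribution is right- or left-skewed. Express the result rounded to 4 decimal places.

-0.7093, left-skewed

Sk₂ = 3(136.55 − 143.7) / 30.24 = 3 × -7.1500 / 30.24
    = -21.4500 / 30.24 ≈ -0.7093
Sk₂ < 0 ⇒ mean < median ⇒ left-skewed (negative skew).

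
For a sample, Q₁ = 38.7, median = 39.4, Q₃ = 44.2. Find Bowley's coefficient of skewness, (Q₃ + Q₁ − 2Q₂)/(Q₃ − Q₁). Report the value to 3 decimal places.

0.745

numerator: Q₃ + Q₁ − 2Q₂ = 44.2 + 38.7 − 2×39.4 = 4.1000
denominator: Q₃ − Q₁ = 44.2 − 38.7 = 5.5000
Bowley skewness = 4.1000 / 5.5000 ≈ 0.745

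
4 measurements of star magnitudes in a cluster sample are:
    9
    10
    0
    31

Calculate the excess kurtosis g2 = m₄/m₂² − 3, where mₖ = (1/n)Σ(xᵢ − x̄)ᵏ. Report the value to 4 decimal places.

x̄ = 12.5000
Σ(xᵢ − x̄)² = 517.0000 ⇒ m₂ = 129.25000
Σ(xᵢ − x̄)⁴ = 141738.2500 ⇒ m₄ = 35434.56250
m₂² = 16705.56250
g2 = m₄/m₂² − 3 = 2.12112 − 3 ≈ -0.8789

-0.8789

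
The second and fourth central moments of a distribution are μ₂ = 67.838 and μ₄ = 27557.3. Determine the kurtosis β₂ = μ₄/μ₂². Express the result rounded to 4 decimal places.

μ₂² = 67.838² = 4601.99424
μ₄/μ₂² = 27557.3 / 4601.99424 = 5.98812
β₂ ≈ 5.9881

5.9881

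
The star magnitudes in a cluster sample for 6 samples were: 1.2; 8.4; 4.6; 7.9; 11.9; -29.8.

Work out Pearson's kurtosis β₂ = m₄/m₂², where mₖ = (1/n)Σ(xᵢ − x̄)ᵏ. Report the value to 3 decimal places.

3.810

x̄ = 0.7000
Σ(xᵢ − x̄)² = 1182.2800 ⇒ m₂ = 197.04667
Σ(xᵢ − x̄)⁴ = 887534.3524 ⇒ m₄ = 147922.39207
m₂² = 38827.38884
β₂ = m₄/m₂² = 147922.39207 / 38827.38884 ≈ 3.810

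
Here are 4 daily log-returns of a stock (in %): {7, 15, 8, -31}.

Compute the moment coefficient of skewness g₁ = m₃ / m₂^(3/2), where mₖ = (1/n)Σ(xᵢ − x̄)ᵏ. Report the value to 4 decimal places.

x̄ = (7 + 15 + 8 - 31) / 4 = -0.2500
deviations (xᵢ − x̄): 7.2500, 15.2500, 8.2500, -30.7500
Σ(xᵢ − x̄)² = 1298.7500 ⇒ m₂ = 1298.7500/4 = 324.68750
Σ(xᵢ − x̄)³ = -24586.8750 ⇒ m₃ = -24586.8750/4 = -6146.71875
m₂^(3/2) = 324.68750^(1.5) = 5850.57234
g₁ = m₃ / m₂^(3/2) = -6146.71875 / 5850.57234 ≈ -1.0506

-1.0506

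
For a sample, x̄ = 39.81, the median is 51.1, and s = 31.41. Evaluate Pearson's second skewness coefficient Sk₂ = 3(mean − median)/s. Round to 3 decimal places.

Sk₂ = 3(39.81 − 51.1) / 31.41 = 3 × -11.2900 / 31.41
    = -33.8700 / 31.41 ≈ -1.078

-1.078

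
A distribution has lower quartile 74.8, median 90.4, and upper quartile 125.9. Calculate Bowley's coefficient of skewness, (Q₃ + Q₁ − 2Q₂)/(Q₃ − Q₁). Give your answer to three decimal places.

0.389

numerator: Q₃ + Q₁ − 2Q₂ = 125.9 + 74.8 − 2×90.4 = 19.9000
denominator: Q₃ − Q₁ = 125.9 − 74.8 = 51.1000
Bowley skewness = 19.9000 / 51.1000 ≈ 0.389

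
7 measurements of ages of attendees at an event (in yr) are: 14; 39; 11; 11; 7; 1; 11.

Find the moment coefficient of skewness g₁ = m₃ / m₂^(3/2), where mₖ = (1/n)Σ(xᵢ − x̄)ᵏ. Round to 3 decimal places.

x̄ = (14 + 39 + 11 + 11 + 7 + 1 + 11) / 7 = 13.4286
deviations (xᵢ − x̄): 0.5714, 25.5714, -2.4286, -2.4286, -6.4286, -12.4286, -2.4286
Σ(xᵢ − x̄)² = 867.7143 ⇒ m₂ = 867.7143/7 = 123.95918
Σ(xᵢ − x̄)³ = 14492.8163 ⇒ m₃ = 14492.8163/7 = 2070.40233
m₂^(3/2) = 123.95918^(1.5) = 1380.12385
g₁ = m₃ / m₂^(3/2) = 2070.40233 / 1380.12385 ≈ 1.500

1.500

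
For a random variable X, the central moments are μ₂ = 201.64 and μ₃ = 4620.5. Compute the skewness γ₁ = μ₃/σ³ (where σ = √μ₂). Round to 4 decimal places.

σ = √μ₂ = √201.64 = 14.20000
σ³ = μ₂^(3/2) = 2863.28800
γ₁ = μ₃/σ³ = 4620.5 / 2863.28800 ≈ 1.6137

1.6137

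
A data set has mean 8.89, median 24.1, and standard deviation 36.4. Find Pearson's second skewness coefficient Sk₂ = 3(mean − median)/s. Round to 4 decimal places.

Sk₂ = 3(8.89 − 24.1) / 36.4 = 3 × -15.2100 / 36.4
    = -45.6300 / 36.4 ≈ -1.2536

-1.2536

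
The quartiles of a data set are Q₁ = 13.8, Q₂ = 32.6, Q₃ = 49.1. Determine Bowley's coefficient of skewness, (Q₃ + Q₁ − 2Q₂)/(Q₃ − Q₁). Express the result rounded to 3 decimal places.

-0.065

numerator: Q₃ + Q₁ − 2Q₂ = 49.1 + 13.8 − 2×32.6 = -2.3000
denominator: Q₃ − Q₁ = 49.1 − 13.8 = 35.3000
Bowley skewness = -2.3000 / 35.3000 ≈ -0.065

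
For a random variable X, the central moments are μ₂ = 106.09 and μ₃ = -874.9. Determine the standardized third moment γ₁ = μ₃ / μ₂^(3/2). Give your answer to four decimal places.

σ = √μ₂ = √106.09 = 10.30000
σ³ = μ₂^(3/2) = 1092.72700
γ₁ = μ₃/σ³ = -874.9 / 1092.72700 ≈ -0.8007

-0.8007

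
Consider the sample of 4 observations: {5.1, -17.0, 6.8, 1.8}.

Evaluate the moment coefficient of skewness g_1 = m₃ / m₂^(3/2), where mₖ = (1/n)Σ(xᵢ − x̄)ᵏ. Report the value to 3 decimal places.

-1.035

x̄ = (5.1 - 17.0 + 6.8 + 1.8) / 4 = -0.8250
deviations (xᵢ − x̄): 5.9250, -16.1750, 7.6250, 2.6250
Σ(xᵢ − x̄)² = 361.7675 ⇒ m₂ = 361.7675/4 = 90.44188
Σ(xᵢ − x̄)³ = -3562.4644 ⇒ m₃ = -3562.4644/4 = -890.61609
m₂^(3/2) = 90.44188^(1.5) = 860.11067
g_1 = m₃ / m₂^(3/2) = -890.61609 / 860.11067 ≈ -1.035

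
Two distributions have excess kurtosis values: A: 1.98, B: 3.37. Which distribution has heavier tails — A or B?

B

Higher excess kurtosis ⇒ heavier tails relative to the normal distribution.
1.98 vs 3.37: the larger is 3.37, so B has heavier tails.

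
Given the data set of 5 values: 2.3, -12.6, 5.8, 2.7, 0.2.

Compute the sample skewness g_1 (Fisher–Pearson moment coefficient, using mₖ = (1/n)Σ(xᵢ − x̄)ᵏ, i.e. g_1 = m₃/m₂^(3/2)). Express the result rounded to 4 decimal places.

-1.2057

x̄ = (2.3 - 12.6 + 5.8 + 2.7 + 0.2) / 5 = -0.3200
deviations (xᵢ − x̄): 2.6200, -12.2800, 6.1200, 3.0200, 0.5200
Σ(xᵢ − x̄)² = 204.5080 ⇒ m₂ = 204.5080/5 = 40.90160
Σ(xᵢ − x̄)³ = -1576.9145 ⇒ m₃ = -1576.9145/5 = -315.38290
m₂^(3/2) = 40.90160^(1.5) = 261.58356
g_1 = m₃ / m₂^(3/2) = -315.38290 / 261.58356 ≈ -1.2057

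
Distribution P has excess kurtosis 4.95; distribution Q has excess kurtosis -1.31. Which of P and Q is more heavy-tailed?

P

Higher excess kurtosis ⇒ heavier tails relative to the normal distribution.
4.95 vs -1.31: the larger is 4.95, so P has heavier tails. (P is leptokurtic — heavier-than-normal tails; the other is platykurtic.)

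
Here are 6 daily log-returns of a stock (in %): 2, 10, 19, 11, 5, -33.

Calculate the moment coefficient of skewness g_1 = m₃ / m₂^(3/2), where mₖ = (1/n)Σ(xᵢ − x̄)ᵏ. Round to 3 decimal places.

x̄ = (2 + 10 + 19 + 11 + 5 - 33) / 6 = 2.3333
deviations (xᵢ − x̄): -0.3333, 7.6667, 16.6667, 8.6667, 2.6667, -35.3333
Σ(xᵢ − x̄)² = 1667.3333 ⇒ m₂ = 1667.3333/6 = 277.88889
Σ(xᵢ − x̄)³ = -38361.5556 ⇒ m₃ = -38361.5556/6 = -6393.59259
m₂^(3/2) = 277.88889^(1.5) = 4632.40769
g_1 = m₃ / m₂^(3/2) = -6393.59259 / 4632.40769 ≈ -1.380

-1.380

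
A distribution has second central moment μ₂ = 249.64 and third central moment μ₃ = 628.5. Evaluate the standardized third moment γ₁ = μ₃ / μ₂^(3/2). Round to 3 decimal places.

σ = √μ₂ = √249.64 = 15.80000
σ³ = μ₂^(3/2) = 3944.31200
γ₁ = μ₃/σ³ = 628.5 / 3944.31200 ≈ 0.159

0.159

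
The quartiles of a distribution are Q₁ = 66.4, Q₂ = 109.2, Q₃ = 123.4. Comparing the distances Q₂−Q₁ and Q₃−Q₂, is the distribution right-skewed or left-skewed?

Q₂ − Q₁ = 42.8;  Q₃ − Q₂ = 14.2
Q₂ − Q₁ > Q₃ − Q₂ ⇒ the lower half is more spread out ⇒ left-skewed.

left-skewed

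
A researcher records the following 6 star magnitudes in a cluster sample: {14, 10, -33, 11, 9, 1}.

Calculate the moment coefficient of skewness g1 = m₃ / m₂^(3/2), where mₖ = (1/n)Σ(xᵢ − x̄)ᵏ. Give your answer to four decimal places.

x̄ = (14 + 10 - 33 + 11 + 9 + 1) / 6 = 2.0000
deviations (xᵢ − x̄): 12.0000, 8.0000, -35.0000, 9.0000, 7.0000, -1.0000
Σ(xᵢ − x̄)² = 1564.0000 ⇒ m₂ = 1564.0000/6 = 260.66667
Σ(xᵢ − x̄)³ = -39564.0000 ⇒ m₃ = -39564.0000/6 = -6594.00000
m₂^(3/2) = 260.66667^(1.5) = 4208.50888
g1 = m₃ / m₂^(3/2) = -6594.00000 / 4208.50888 ≈ -1.5668

-1.5668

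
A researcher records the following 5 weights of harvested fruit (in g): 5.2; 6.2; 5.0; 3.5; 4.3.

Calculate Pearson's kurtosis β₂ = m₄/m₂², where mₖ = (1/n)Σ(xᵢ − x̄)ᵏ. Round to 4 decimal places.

x̄ = 4.8400
Σ(xᵢ − x̄)² = 4.0920 ⇒ m₂ = 0.81840
Σ(xᵢ − x̄)⁴ = 6.7477 ⇒ m₄ = 1.34954
m₂² = 0.66978
β₂ = m₄/m₂² = 1.34954 / 0.66978 ≈ 2.0149

2.0149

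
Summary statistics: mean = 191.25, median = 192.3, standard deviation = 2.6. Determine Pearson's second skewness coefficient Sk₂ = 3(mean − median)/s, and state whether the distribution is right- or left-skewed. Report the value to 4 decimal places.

Sk₂ = 3(191.25 − 192.3) / 2.6 = 3 × -1.0500 / 2.6
    = -3.1500 / 2.6 ≈ -1.2115
Sk₂ < 0 ⇒ mean < median ⇒ left-skewed (negative skew).

-1.2115, left-skewed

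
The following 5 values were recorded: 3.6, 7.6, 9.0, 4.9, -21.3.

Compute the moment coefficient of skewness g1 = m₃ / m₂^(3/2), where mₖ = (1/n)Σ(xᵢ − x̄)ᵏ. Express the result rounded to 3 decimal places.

-1.392

x̄ = (3.6 + 7.6 + 9.0 + 4.9 - 21.3) / 5 = 0.7600
deviations (xᵢ − x̄): 2.8400, 6.8400, 8.2400, 4.1400, -22.0600
Σ(xᵢ − x̄)² = 626.5320 ⇒ m₂ = 626.5320/5 = 125.30640
Σ(xᵢ − x̄)³ = -9762.0038 ⇒ m₃ = -9762.0038/5 = -1952.40077
m₂^(3/2) = 125.30640^(1.5) = 1402.68412
g1 = m₃ / m₂^(3/2) = -1952.40077 / 1402.68412 ≈ -1.392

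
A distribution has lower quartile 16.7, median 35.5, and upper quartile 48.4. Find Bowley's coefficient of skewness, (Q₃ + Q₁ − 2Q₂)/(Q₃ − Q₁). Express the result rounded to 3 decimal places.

numerator: Q₃ + Q₁ − 2Q₂ = 48.4 + 16.7 − 2×35.5 = -5.9000
denominator: Q₃ − Q₁ = 48.4 − 16.7 = 31.7000
Bowley skewness = -5.9000 / 31.7000 ≈ -0.186

-0.186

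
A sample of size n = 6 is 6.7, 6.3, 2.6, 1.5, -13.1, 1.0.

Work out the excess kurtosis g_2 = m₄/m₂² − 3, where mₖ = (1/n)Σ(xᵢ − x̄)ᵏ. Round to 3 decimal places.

0.476

x̄ = 0.8333
Σ(xᵢ − x̄)² = 262.0333 ⇒ m₂ = 43.67222
Σ(xᵢ − x̄)⁴ = 39777.0798 ⇒ m₄ = 6629.51331
m₂² = 1907.26299
g_2 = m₄/m₂² − 3 = 3.47593 − 3 ≈ 0.476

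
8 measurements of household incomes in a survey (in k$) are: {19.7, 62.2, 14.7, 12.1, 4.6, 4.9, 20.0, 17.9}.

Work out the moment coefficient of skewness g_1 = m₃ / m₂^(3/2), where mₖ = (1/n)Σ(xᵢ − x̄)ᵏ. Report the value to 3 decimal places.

1.771

x̄ = (19.7 + 62.2 + 14.7 + 12.1 + 4.6 + 4.9 + 20.0 + 17.9) / 8 = 19.5125
deviations (xᵢ − x̄): 0.1875, 42.6875, -4.8125, -7.4125, -14.9125, -14.6125, 0.4875, -1.6125
Σ(xᵢ − x̄)² = 2339.1088 ⇒ m₂ = 2339.1088/8 = 292.38859
Σ(xᵢ − x̄)³ = 70826.9024 ⇒ m₃ = 70826.9024/8 = 8853.36280
m₂^(3/2) = 292.38859^(1.5) = 4999.66194
g_1 = m₃ / m₂^(3/2) = 8853.36280 / 4999.66194 ≈ 1.771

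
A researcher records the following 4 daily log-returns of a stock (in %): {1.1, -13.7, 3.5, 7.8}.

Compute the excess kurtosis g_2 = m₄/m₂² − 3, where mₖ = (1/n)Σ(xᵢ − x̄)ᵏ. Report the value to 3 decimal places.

-0.861

x̄ = -0.3250
Σ(xᵢ − x̄)² = 261.5675 ⇒ m₂ = 65.39188
Σ(xᵢ − x̄)⁴ = 36578.0971 ⇒ m₄ = 9144.52427
m₂² = 4276.09732
g_2 = m₄/m₂² − 3 = 2.13852 − 3 ≈ -0.861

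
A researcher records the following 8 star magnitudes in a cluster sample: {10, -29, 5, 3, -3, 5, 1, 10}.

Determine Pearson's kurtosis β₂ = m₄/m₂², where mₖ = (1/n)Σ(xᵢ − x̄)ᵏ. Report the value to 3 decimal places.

x̄ = 0.2500
Σ(xᵢ − x̄)² = 1109.5000 ⇒ m₂ = 138.68750
Σ(xᵢ − x̄)⁴ = 751248.1563 ⇒ m₄ = 93906.01953
m₂² = 19234.22266
β₂ = m₄/m₂² = 93906.01953 / 19234.22266 ≈ 4.882

4.882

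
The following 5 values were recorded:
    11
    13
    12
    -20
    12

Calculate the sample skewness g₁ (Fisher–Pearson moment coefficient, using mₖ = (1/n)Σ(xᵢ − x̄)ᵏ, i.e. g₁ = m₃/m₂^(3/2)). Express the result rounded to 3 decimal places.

-1.491

x̄ = (11 + 13 + 12 - 20 + 12) / 5 = 5.6000
deviations (xᵢ − x̄): 5.4000, 7.4000, 6.4000, -25.6000, 6.4000
Σ(xᵢ − x̄)² = 821.2000 ⇒ m₂ = 821.2000/5 = 164.24000
Σ(xᵢ − x̄)³ = -15690.2400 ⇒ m₃ = -15690.2400/5 = -3138.04800
m₂^(3/2) = 164.24000^(1.5) = 2104.83669
g₁ = m₃ / m₂^(3/2) = -3138.04800 / 2104.83669 ≈ -1.491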